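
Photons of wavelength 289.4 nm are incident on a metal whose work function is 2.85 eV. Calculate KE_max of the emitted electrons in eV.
1.4342 eV

Using Einstein's photoelectric equation: KE_max = hf - φ = hc/λ - φ

First, calculate the photon energy:
E_photon = hc/λ = (6.626×10⁻³⁴ J·s)(3×10⁸ m/s) / (289.4×10⁻⁹ m)
E_photon = 4.2842 eV

Then, the maximum kinetic energy:
KE_max = E_photon - φ = 4.2842 eV - 2.85 eV = 1.4342 eV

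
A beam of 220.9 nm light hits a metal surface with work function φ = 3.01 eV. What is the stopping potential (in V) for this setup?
2.6027 V

The stopping potential V_s satisfies: eV_s = KE_max

First, find KE_max using Einstein's equation:
E_photon = hc/λ = 5.6127 eV
KE_max = E_photon - φ = 5.6127 - 3.01 = 2.6027 eV

Since eV_s = KE_max:
V_s = KE_max/e = 2.6027 V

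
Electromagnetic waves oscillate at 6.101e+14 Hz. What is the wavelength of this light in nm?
491.38 nm

Using the wave equation: c = fλ

Solving for wavelength:
λ = c/f = (3×10⁸ m/s) / (6.101e+14 Hz)
λ = 491.38 nm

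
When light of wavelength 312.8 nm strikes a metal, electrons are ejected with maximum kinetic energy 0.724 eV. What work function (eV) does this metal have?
3.24 eV

From Einstein's photoelectric equation: KE_max = hf - φ = hc/λ - φ

Rearranging for φ:
φ = hc/λ - KE_max

Calculate photon energy:
E_photon = hc/λ = 3.9637 eV

Therefore:
φ = 3.9637 - 0.724 = 3.24 eV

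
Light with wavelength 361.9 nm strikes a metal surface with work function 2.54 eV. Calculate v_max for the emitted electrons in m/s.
5.5824e+05 m/s

First, find the maximum kinetic energy:
E_photon = hc/λ = 3.4259 eV
KE_max = E_photon - φ = 3.4259 - 2.54 = 0.8859 eV

Convert to Joules: KE_max = 0.8859 × 1.602×10⁻¹⁹ J = 1.4194e-19 J

Then use KE = ½mv² to find velocity:
v = √(2·KE/m) = √(2 × 1.4194e-19 J / 9.109e-31 kg)
v = 5.5824e+05 m/s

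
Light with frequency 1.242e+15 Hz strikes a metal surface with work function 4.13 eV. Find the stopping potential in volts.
1.0065 V

The stopping potential V_s satisfies: eV_s = KE_max

First, find KE_max using Einstein's equation:
E_photon = hf = (6.626×10⁻³⁴ J·s)(1.242e+15 Hz) = 5.1365 eV
KE_max = E_photon - φ = 5.1365 - 4.13 = 1.0065 eV

Since eV_s = KE_max:
V_s = KE_max/e = 1.0065 V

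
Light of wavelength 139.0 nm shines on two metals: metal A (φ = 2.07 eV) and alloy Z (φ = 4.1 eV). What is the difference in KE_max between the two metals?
2.0300 eV

Using KE_max = hc/λ - φ for each metal:

Photon energy: E = hc/λ = 8.9197 eV

For metal A (φ₁ = 2.07 eV):
KE₁ = E - φ₁ = 8.9197 - 2.07 = 6.8497 eV

For alloy Z (φ₂ = 4.1 eV):
KE₂ = E - φ₂ = 8.9197 - 4.1 = 4.8197 eV

Difference:
ΔKE = KE₁ - KE₂ = 6.8497 - 4.8197 = 2.0300 eV

Note: The difference equals the difference in work functions: 4.1 - 2.07 = 2.03 eV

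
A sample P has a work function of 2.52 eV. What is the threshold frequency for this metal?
6.0933e+14 Hz

The threshold frequency is when the photon energy equals the work function:
hf₀ = φ

Solving for f₀:
f₀ = φ/h = (2.52 eV × 1.602×10⁻¹⁹ J/eV) / (6.626×10⁻³⁴ J·s)
f₀ = 6.0933e+14 Hz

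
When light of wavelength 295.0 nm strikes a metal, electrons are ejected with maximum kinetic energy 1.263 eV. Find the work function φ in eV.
2.94 eV

From Einstein's photoelectric equation: KE_max = hf - φ = hc/λ - φ

Rearranging for φ:
φ = hc/λ - KE_max

Calculate photon energy:
E_photon = hc/λ = 4.2029 eV

Therefore:
φ = 4.2029 - 1.263 = 2.94 eV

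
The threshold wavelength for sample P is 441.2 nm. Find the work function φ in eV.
2.81 eV

At the threshold wavelength, photon energy equals work function:
φ = hc/λ₀

Calculating:
φ = (6.626×10⁻³⁴ J·s)(3×10⁸ m/s) / (441.2×10⁻⁹ m)
φ = 2.81 eV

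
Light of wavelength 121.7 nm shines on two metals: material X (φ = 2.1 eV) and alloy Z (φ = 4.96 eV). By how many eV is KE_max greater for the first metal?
2.8600 eV

Using KE_max = hc/λ - φ for each metal:

Photon energy: E = hc/λ = 10.1877 eV

For material X (φ₁ = 2.1 eV):
KE₁ = E - φ₁ = 10.1877 - 2.1 = 8.0877 eV

For alloy Z (φ₂ = 4.96 eV):
KE₂ = E - φ₂ = 10.1877 - 4.96 = 5.2277 eV

Difference:
ΔKE = KE₁ - KE₂ = 8.0877 - 5.2277 = 2.8600 eV

Note: The difference equals the difference in work functions: 4.96 - 2.1 = 2.86 eV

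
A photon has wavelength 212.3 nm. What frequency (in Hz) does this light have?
1.4121e+15 Hz

Using the wave equation: c = fλ

Solving for frequency:
f = c/λ = (3×10⁸ m/s) / (212.3×10⁻⁹ m)
f = 1.4121e+15 Hz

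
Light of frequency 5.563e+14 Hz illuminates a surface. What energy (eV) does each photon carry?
2.3007 eV

Using E = hf:

E = hf = (6.626×10⁻³⁴ J·s)(5.563e+14 Hz)
E = 2.3007 eV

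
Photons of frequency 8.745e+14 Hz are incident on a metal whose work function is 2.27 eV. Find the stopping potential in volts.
1.3466 V

The stopping potential V_s satisfies: eV_s = KE_max

First, find KE_max using Einstein's equation:
E_photon = hf = (6.626×10⁻³⁴ J·s)(8.745e+14 Hz) = 3.6166 eV
KE_max = E_photon - φ = 3.6166 - 2.27 = 1.3466 eV

Since eV_s = KE_max:
V_s = KE_max/e = 1.3466 V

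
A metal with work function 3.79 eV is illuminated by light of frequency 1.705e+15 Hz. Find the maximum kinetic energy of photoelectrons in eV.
3.2613 eV

Using Einstein's photoelectric equation: KE_max = hf - φ

First, calculate the photon energy:
E_photon = hf = (6.626×10⁻³⁴ J·s)(1.705e+15 Hz)
E_photon = 7.0513 eV

Then, the maximum kinetic energy:
KE_max = E_photon - φ = 7.0513 eV - 3.79 eV = 3.2613 eV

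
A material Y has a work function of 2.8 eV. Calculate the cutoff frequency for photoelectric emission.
6.7704e+14 Hz

The threshold frequency is when the photon energy equals the work function:
hf₀ = φ

Solving for f₀:
f₀ = φ/h = (2.8 eV × 1.602×10⁻¹⁹ J/eV) / (6.626×10⁻³⁴ J·s)
f₀ = 6.7704e+14 Hz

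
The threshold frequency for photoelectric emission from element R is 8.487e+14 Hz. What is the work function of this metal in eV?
3.51 eV

At the threshold frequency, photon energy equals work function:
φ = hf₀

Calculating:
φ = (6.626×10⁻³⁴ J·s)(8.487e+14 Hz)
φ = 3.51 eV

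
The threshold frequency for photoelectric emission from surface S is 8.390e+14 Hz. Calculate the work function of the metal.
3.47 eV

At the threshold frequency, photon energy equals work function:
φ = hf₀

Calculating:
φ = (6.626×10⁻³⁴ J·s)(8.390e+14 Hz)
φ = 3.47 eV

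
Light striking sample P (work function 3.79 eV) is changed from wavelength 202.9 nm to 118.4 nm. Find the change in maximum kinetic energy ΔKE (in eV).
4.3610 eV

Using Einstein's equation: KE_max = hc/λ - φ

For λ₁ = 202.9 nm:
KE₁ = hc/λ₁ - φ = 6.1106 - 3.79 = 2.3206 eV

For λ₂ = 118.4 nm:
KE₂ = hc/λ₂ - φ = 10.4716 - 3.79 = 6.6816 eV

Change in KE:
ΔKE = KE₂ - KE₁ = 6.6816 - 2.3206 = 4.3610 eV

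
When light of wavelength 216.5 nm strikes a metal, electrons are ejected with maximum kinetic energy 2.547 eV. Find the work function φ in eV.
3.18 eV

From Einstein's photoelectric equation: KE_max = hf - φ = hc/λ - φ

Rearranging for φ:
φ = hc/λ - KE_max

Calculate photon energy:
E_photon = hc/λ = 5.7268 eV

Therefore:
φ = 5.7268 - 2.547 = 3.18 eV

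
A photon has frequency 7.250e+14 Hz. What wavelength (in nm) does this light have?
413.51 nm

Using the wave equation: c = fλ

Solving for wavelength:
λ = c/f = (3×10⁸ m/s) / (7.250e+14 Hz)
λ = 413.51 nm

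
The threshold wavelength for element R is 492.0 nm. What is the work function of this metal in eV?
2.52 eV

At the threshold wavelength, photon energy equals work function:
φ = hc/λ₀

Calculating:
φ = (6.626×10⁻³⁴ J·s)(3×10⁸ m/s) / (492.0×10⁻⁹ m)
φ = 2.52 eV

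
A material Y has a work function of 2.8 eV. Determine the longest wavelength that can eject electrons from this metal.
442.80 nm

The threshold wavelength is when the photon energy equals the work function:
hc/λ₀ = φ

Solving for λ₀:
λ₀ = hc/φ = (6.626×10⁻³⁴ J·s)(3×10⁸ m/s) / (2.8 eV × 1.602×10⁻¹⁹ J/eV)
λ₀ = 442.80 nm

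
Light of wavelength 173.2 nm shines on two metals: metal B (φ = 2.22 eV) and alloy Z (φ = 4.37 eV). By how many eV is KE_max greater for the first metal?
2.1500 eV

Using KE_max = hc/λ - φ for each metal:

Photon energy: E = hc/λ = 7.1584 eV

For metal B (φ₁ = 2.22 eV):
KE₁ = E - φ₁ = 7.1584 - 2.22 = 4.9384 eV

For alloy Z (φ₂ = 4.37 eV):
KE₂ = E - φ₂ = 7.1584 - 4.37 = 2.7884 eV

Difference:
ΔKE = KE₁ - KE₂ = 4.9384 - 2.7884 = 2.1500 eV

Note: The difference equals the difference in work functions: 4.37 - 2.22 = 2.15 eV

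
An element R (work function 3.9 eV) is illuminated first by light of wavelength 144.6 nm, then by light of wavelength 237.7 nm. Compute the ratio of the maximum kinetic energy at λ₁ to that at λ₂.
3.5519

Using Einstein's equation: KE_max = hc/λ - φ

For λ₁ = 144.6 nm:
E₁ = hc/λ₁ = 8.5743 eV
KE₁ = E₁ - φ = 8.5743 - 3.9 = 4.6743 eV

For λ₂ = 237.7 nm:
E₂ = hc/λ₂ = 5.2160 eV
KE₂ = E₂ - φ = 5.2160 - 3.9 = 1.3160 eV

Ratio: KE₁/KE₂ = 4.6743/1.3160 = 3.5519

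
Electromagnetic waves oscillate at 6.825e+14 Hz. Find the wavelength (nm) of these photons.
439.26 nm

Using the wave equation: c = fλ

Solving for wavelength:
λ = c/f = (3×10⁸ m/s) / (6.825e+14 Hz)
λ = 439.26 nm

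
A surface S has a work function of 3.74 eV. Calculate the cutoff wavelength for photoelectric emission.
331.51 nm

The threshold wavelength is when the photon energy equals the work function:
hc/λ₀ = φ

Solving for λ₀:
λ₀ = hc/φ = (6.626×10⁻³⁴ J·s)(3×10⁸ m/s) / (3.74 eV × 1.602×10⁻¹⁹ J/eV)
λ₀ = 331.51 nm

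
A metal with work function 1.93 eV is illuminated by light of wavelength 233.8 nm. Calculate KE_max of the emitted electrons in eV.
3.3730 eV

Using Einstein's photoelectric equation: KE_max = hf - φ = hc/λ - φ

First, calculate the photon energy:
E_photon = hc/λ = (6.626×10⁻³⁴ J·s)(3×10⁸ m/s) / (233.8×10⁻⁹ m)
E_photon = 5.3030 eV

Then, the maximum kinetic energy:
KE_max = E_photon - φ = 5.3030 eV - 1.93 eV = 3.3730 eV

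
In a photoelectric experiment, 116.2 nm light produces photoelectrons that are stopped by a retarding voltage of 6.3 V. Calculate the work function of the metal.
4.37 eV

The stopping potential gives the maximum kinetic energy: KE_max = eV_s = 6.3 eV

From Einstein's photoelectric equation: KE_max = hc/λ - φ
Rearranging: φ = hc/λ - KE_max

Calculate photon energy:
E_photon = hc/λ = (6.626×10⁻³⁴ J·s)(3×10⁸ m/s) / (116.2×10⁻⁹ m) = 10.6699 eV

Therefore:
φ = 10.6699 - 6.3 = 4.37 eV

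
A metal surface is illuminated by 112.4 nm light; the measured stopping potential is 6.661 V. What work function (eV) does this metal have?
4.37 eV

The stopping potential gives the maximum kinetic energy: KE_max = eV_s = 6.661 eV

From Einstein's photoelectric equation: KE_max = hc/λ - φ
Rearranging: φ = hc/λ - KE_max

Calculate photon energy:
E_photon = hc/λ = (6.626×10⁻³⁴ J·s)(3×10⁸ m/s) / (112.4×10⁻⁹ m) = 11.0306 eV

Therefore:
φ = 11.0306 - 6.661 = 4.37 eV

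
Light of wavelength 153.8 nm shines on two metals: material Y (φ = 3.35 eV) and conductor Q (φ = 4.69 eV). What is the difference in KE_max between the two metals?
1.3400 eV

Using KE_max = hc/λ - φ for each metal:

Photon energy: E = hc/λ = 8.0614 eV

For material Y (φ₁ = 3.35 eV):
KE₁ = E - φ₁ = 8.0614 - 3.35 = 4.7114 eV

For conductor Q (φ₂ = 4.69 eV):
KE₂ = E - φ₂ = 8.0614 - 4.69 = 3.3714 eV

Difference:
ΔKE = KE₁ - KE₂ = 4.7114 - 3.3714 = 1.3400 eV

Note: The difference equals the difference in work functions: 4.69 - 3.35 = 1.34 eV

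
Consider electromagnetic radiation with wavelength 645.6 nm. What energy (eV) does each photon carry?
1.9204 eV

Using E = hf = hc/λ:

E = hc/λ = (6.626×10⁻³⁴ J·s)(3×10⁸ m/s) / (645.6×10⁻⁹ m)
E = 1.9204 eV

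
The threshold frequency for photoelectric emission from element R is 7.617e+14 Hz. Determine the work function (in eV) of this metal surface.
3.15 eV

At the threshold frequency, photon energy equals work function:
φ = hf₀

Calculating:
φ = (6.626×10⁻³⁴ J·s)(7.617e+14 Hz)
φ = 3.15 eV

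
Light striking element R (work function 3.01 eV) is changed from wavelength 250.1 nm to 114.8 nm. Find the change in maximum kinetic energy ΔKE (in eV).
5.8426 eV

Using Einstein's equation: KE_max = hc/λ - φ

For λ₁ = 250.1 nm:
KE₁ = hc/λ₁ - φ = 4.9574 - 3.01 = 1.9474 eV

For λ₂ = 114.8 nm:
KE₂ = hc/λ₂ - φ = 10.8000 - 3.01 = 7.7900 eV

Change in KE:
ΔKE = KE₂ - KE₁ = 7.7900 - 1.9474 = 5.8426 eV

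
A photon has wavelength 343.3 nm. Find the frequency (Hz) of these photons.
8.7327e+14 Hz

Using the wave equation: c = fλ

Solving for frequency:
f = c/λ = (3×10⁸ m/s) / (343.3×10⁻⁹ m)
f = 8.7327e+14 Hz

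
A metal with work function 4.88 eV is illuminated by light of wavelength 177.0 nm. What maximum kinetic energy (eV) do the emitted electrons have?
2.1248 eV

Using Einstein's photoelectric equation: KE_max = hf - φ = hc/λ - φ

First, calculate the photon energy:
E_photon = hc/λ = (6.626×10⁻³⁴ J·s)(3×10⁸ m/s) / (177.0×10⁻⁹ m)
E_photon = 7.0048 eV

Then, the maximum kinetic energy:
KE_max = E_photon - φ = 7.0048 eV - 4.88 eV = 2.1248 eV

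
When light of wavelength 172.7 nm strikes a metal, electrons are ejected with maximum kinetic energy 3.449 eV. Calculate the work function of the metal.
3.73 eV

From Einstein's photoelectric equation: KE_max = hf - φ = hc/λ - φ

Rearranging for φ:
φ = hc/λ - KE_max

Calculate photon energy:
E_photon = hc/λ = 7.1792 eV

Therefore:
φ = 7.1792 - 3.449 = 3.73 eV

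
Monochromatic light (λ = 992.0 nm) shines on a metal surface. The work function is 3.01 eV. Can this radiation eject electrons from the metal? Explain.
No

For photoemission, the photon energy must exceed the work function.

Photon energy: E = hc/λ = 1.2498 eV
Work function: φ = 3.01 eV

Since E_photon (1.2498 eV) < φ (3.01 eV), photoemission will NOT occur.
The threshold wavelength is λ₀ = hc/φ = 411.9 nm.
Since 992.0 nm > 411.9 nm, the photons lack sufficient energy.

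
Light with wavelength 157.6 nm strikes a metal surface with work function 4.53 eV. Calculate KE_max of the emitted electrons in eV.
3.3370 eV

Using Einstein's photoelectric equation: KE_max = hf - φ = hc/λ - φ

First, calculate the photon energy:
E_photon = hc/λ = (6.626×10⁻³⁴ J·s)(3×10⁸ m/s) / (157.6×10⁻⁹ m)
E_photon = 7.8670 eV

Then, the maximum kinetic energy:
KE_max = E_photon - φ = 7.8670 eV - 4.53 eV = 3.3370 eV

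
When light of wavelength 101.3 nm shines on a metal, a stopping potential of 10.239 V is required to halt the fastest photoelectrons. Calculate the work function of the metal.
2.00 eV

The stopping potential gives the maximum kinetic energy: KE_max = eV_s = 10.239 eV

From Einstein's photoelectric equation: KE_max = hc/λ - φ
Rearranging: φ = hc/λ - KE_max

Calculate photon energy:
E_photon = hc/λ = (6.626×10⁻³⁴ J·s)(3×10⁸ m/s) / (101.3×10⁻⁹ m) = 12.2393 eV

Therefore:
φ = 12.2393 - 10.239 = 2.00 eV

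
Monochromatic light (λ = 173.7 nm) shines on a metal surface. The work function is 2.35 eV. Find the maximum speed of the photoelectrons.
1.2978e+06 m/s

First, find the maximum kinetic energy:
E_photon = hc/λ = 7.1378 eV
KE_max = E_photon - φ = 7.1378 - 2.35 = 4.7878 eV

Convert to Joules: KE_max = 4.7878 × 1.602×10⁻¹⁹ J = 7.6710e-19 J

Then use KE = ½mv² to find velocity:
v = √(2·KE/m) = √(2 × 7.6710e-19 J / 9.109e-31 kg)
v = 1.2978e+06 m/s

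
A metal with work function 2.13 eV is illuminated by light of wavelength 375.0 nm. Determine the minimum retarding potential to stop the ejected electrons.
1.1762 V

The stopping potential V_s satisfies: eV_s = KE_max

First, find KE_max using Einstein's equation:
E_photon = hc/λ = 3.3062 eV
KE_max = E_photon - φ = 3.3062 - 2.13 = 1.1762 eV

Since eV_s = KE_max:
V_s = KE_max/e = 1.1762 V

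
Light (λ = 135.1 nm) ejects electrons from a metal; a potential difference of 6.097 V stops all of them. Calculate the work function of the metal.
3.08 eV

The stopping potential gives the maximum kinetic energy: KE_max = eV_s = 6.097 eV

From Einstein's photoelectric equation: KE_max = hc/λ - φ
Rearranging: φ = hc/λ - KE_max

Calculate photon energy:
E_photon = hc/λ = (6.626×10⁻³⁴ J·s)(3×10⁸ m/s) / (135.1×10⁻⁹ m) = 9.1772 eV

Therefore:
φ = 9.1772 - 6.097 = 3.08 eV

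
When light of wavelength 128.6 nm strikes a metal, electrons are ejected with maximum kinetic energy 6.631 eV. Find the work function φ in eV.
3.01 eV

From Einstein's photoelectric equation: KE_max = hf - φ = hc/λ - φ

Rearranging for φ:
φ = hc/λ - KE_max

Calculate photon energy:
E_photon = hc/λ = 9.6411 eV

Therefore:
φ = 9.6411 - 6.631 = 3.01 eV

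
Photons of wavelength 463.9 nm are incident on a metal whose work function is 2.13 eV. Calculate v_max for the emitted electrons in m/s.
4.3690e+05 m/s

First, find the maximum kinetic energy:
E_photon = hc/λ = 2.6726 eV
KE_max = E_photon - φ = 2.6726 - 2.13 = 0.5426 eV

Convert to Joules: KE_max = 0.5426 × 1.602×10⁻¹⁹ J = 8.6942e-20 J

Then use KE = ½mv² to find velocity:
v = √(2·KE/m) = √(2 × 8.6942e-20 J / 9.109e-31 kg)
v = 4.3690e+05 m/s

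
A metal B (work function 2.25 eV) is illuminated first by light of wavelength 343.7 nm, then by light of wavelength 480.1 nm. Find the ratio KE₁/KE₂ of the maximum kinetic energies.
4.0826

Using Einstein's equation: KE_max = hc/λ - φ

For λ₁ = 343.7 nm:
E₁ = hc/λ₁ = 3.6073 eV
KE₁ = E₁ - φ = 3.6073 - 2.25 = 1.3573 eV

For λ₂ = 480.1 nm:
E₂ = hc/λ₂ = 2.5825 eV
KE₂ = E₂ - φ = 2.5825 - 2.25 = 0.3325 eV

Ratio: KE₁/KE₂ = 1.3573/0.3325 = 4.0826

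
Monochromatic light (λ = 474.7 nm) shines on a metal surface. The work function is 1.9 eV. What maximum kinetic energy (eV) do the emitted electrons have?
0.7118 eV

Using Einstein's photoelectric equation: KE_max = hf - φ = hc/λ - φ

First, calculate the photon energy:
E_photon = hc/λ = (6.626×10⁻³⁴ J·s)(3×10⁸ m/s) / (474.7×10⁻⁹ m)
E_photon = 2.6118 eV

Then, the maximum kinetic energy:
KE_max = E_photon - φ = 2.6118 eV - 1.9 eV = 0.7118 eV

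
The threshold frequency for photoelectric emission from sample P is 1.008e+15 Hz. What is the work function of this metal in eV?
4.17 eV

At the threshold frequency, photon energy equals work function:
φ = hf₀

Calculating:
φ = (6.626×10⁻³⁴ J·s)(1.008e+15 Hz)
φ = 4.17 eV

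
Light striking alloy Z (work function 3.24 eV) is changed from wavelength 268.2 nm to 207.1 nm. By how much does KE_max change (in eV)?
1.3639 eV

Using Einstein's equation: KE_max = hc/λ - φ

For λ₁ = 268.2 nm:
KE₁ = hc/λ₁ - φ = 4.6228 - 3.24 = 1.3828 eV

For λ₂ = 207.1 nm:
KE₂ = hc/λ₂ - φ = 5.9867 - 3.24 = 2.7467 eV

Change in KE:
ΔKE = KE₂ - KE₁ = 2.7467 - 1.3828 = 1.3639 eV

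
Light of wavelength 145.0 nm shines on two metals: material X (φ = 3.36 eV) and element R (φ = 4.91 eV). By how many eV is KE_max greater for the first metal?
1.5500 eV

Using KE_max = hc/λ - φ for each metal:

Photon energy: E = hc/λ = 8.5506 eV

For material X (φ₁ = 3.36 eV):
KE₁ = E - φ₁ = 8.5506 - 3.36 = 5.1906 eV

For element R (φ₂ = 4.91 eV):
KE₂ = E - φ₂ = 8.5506 - 4.91 = 3.6406 eV

Difference:
ΔKE = KE₁ - KE₂ = 5.1906 - 3.6406 = 1.5500 eV

Note: The difference equals the difference in work functions: 4.91 - 3.36 = 1.55 eV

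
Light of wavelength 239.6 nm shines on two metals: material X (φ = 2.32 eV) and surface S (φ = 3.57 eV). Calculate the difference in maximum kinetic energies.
1.2500 eV

Using KE_max = hc/λ - φ for each metal:

Photon energy: E = hc/λ = 5.1746 eV

For material X (φ₁ = 2.32 eV):
KE₁ = E - φ₁ = 5.1746 - 2.32 = 2.8546 eV

For surface S (φ₂ = 3.57 eV):
KE₂ = E - φ₂ = 5.1746 - 3.57 = 1.6046 eV

Difference:
ΔKE = KE₁ - KE₂ = 2.8546 - 1.6046 = 1.2500 eV

Note: The difference equals the difference in work functions: 3.57 - 2.32 = 1.25 eV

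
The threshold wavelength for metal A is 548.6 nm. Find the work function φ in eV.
2.26 eV

At the threshold wavelength, photon energy equals work function:
φ = hc/λ₀

Calculating:
φ = (6.626×10⁻³⁴ J·s)(3×10⁸ m/s) / (548.6×10⁻⁹ m)
φ = 2.26 eV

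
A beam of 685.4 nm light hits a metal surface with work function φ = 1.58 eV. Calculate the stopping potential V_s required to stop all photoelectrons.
0.2289 V

The stopping potential V_s satisfies: eV_s = KE_max

First, find KE_max using Einstein's equation:
E_photon = hc/λ = 1.8089 eV
KE_max = E_photon - φ = 1.8089 - 1.58 = 0.2289 eV

Since eV_s = KE_max:
V_s = KE_max/e = 0.2289 V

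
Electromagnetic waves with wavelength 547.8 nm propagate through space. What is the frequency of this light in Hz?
5.4727e+14 Hz

Using the wave equation: c = fλ

Solving for frequency:
f = c/λ = (3×10⁸ m/s) / (547.8×10⁻⁹ m)
f = 5.4727e+14 Hz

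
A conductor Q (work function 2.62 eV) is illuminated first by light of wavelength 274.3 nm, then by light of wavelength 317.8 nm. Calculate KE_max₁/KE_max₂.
1.4829

Using Einstein's equation: KE_max = hc/λ - φ

For λ₁ = 274.3 nm:
E₁ = hc/λ₁ = 4.5200 eV
KE₁ = E₁ - φ = 4.5200 - 2.62 = 1.9000 eV

For λ₂ = 317.8 nm:
E₂ = hc/λ₂ = 3.9013 eV
KE₂ = E₂ - φ = 3.9013 - 2.62 = 1.2813 eV

Ratio: KE₁/KE₂ = 1.9000/1.2813 = 1.4829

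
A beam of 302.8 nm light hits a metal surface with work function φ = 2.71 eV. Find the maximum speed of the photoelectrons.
6.9789e+05 m/s

First, find the maximum kinetic energy:
E_photon = hc/λ = 4.0946 eV
KE_max = E_photon - φ = 4.0946 - 2.71 = 1.3846 eV

Convert to Joules: KE_max = 1.3846 × 1.602×10⁻¹⁹ J = 2.2184e-19 J

Then use KE = ½mv² to find velocity:
v = √(2·KE/m) = √(2 × 2.2184e-19 J / 9.109e-31 kg)
v = 6.9789e+05 m/s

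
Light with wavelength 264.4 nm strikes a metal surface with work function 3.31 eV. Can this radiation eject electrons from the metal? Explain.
Yes

For photoemission, the photon energy must exceed the work function.

Photon energy: E = hc/λ = 4.6893 eV
Work function: φ = 3.31 eV

Since E_photon (4.6893 eV) > φ (3.31 eV), photoemission WILL occur.
The threshold wavelength is λ₀ = hc/φ = 374.6 nm.
Since 264.4 nm < 374.6 nm, the light has sufficient energy.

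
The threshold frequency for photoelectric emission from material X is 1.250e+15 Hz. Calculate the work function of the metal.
5.17 eV

At the threshold frequency, photon energy equals work function:
φ = hf₀

Calculating:
φ = (6.626×10⁻³⁴ J·s)(1.250e+15 Hz)
φ = 5.17 eV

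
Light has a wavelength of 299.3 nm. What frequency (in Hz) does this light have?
1.0016e+15 Hz

Using the wave equation: c = fλ

Solving for frequency:
f = c/λ = (3×10⁸ m/s) / (299.3×10⁻⁹ m)
f = 1.0016e+15 Hz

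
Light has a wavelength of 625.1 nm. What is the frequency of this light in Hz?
4.7959e+14 Hz

Using the wave equation: c = fλ

Solving for frequency:
f = c/λ = (3×10⁸ m/s) / (625.1×10⁻⁹ m)
f = 4.7959e+14 Hz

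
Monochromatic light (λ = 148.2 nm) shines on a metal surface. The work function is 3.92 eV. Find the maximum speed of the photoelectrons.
1.2506e+06 m/s

First, find the maximum kinetic energy:
E_photon = hc/λ = 8.3660 eV
KE_max = E_photon - φ = 8.3660 - 3.92 = 4.4460 eV

Convert to Joules: KE_max = 4.4460 × 1.602×10⁻¹⁹ J = 7.1233e-19 J

Then use KE = ½mv² to find velocity:
v = √(2·KE/m) = √(2 × 7.1233e-19 J / 9.109e-31 kg)
v = 1.2506e+06 m/s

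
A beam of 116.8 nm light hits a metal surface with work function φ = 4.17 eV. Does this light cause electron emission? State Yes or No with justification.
Yes

For photoemission, the photon energy must exceed the work function.

Photon energy: E = hc/λ = 10.6151 eV
Work function: φ = 4.17 eV

Since E_photon (10.6151 eV) > φ (4.17 eV), photoemission WILL occur.
The threshold wavelength is λ₀ = hc/φ = 297.3 nm.
Since 116.8 nm < 297.3 nm, the light has sufficient energy.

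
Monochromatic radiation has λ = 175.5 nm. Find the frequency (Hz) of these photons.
1.7082e+15 Hz

Using the wave equation: c = fλ

Solving for frequency:
f = c/λ = (3×10⁸ m/s) / (175.5×10⁻⁹ m)
f = 1.7082e+15 Hz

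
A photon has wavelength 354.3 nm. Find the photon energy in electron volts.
3.4994 eV

Using E = hf = hc/λ:

E = hc/λ = (6.626×10⁻³⁴ J·s)(3×10⁸ m/s) / (354.3×10⁻⁹ m)
E = 3.4994 eV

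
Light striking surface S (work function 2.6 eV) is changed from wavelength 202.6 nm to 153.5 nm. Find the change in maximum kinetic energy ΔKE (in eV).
1.9575 eV

Using Einstein's equation: KE_max = hc/λ - φ

For λ₁ = 202.6 nm:
KE₁ = hc/λ₁ - φ = 6.1197 - 2.6 = 3.5197 eV

For λ₂ = 153.5 nm:
KE₂ = hc/λ₂ - φ = 8.0771 - 2.6 = 5.4771 eV

Change in KE:
ΔKE = KE₂ - KE₁ = 5.4771 - 3.5197 = 1.9575 eV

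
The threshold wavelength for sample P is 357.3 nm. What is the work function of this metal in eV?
3.47 eV

At the threshold wavelength, photon energy equals work function:
φ = hc/λ₀

Calculating:
φ = (6.626×10⁻³⁴ J·s)(3×10⁸ m/s) / (357.3×10⁻⁹ m)
φ = 3.47 eV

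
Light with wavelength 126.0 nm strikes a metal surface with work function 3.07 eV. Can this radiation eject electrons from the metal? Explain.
Yes

For photoemission, the photon energy must exceed the work function.

Photon energy: E = hc/λ = 9.8400 eV
Work function: φ = 3.07 eV

Since E_photon (9.8400 eV) > φ (3.07 eV), photoemission WILL occur.
The threshold wavelength is λ₀ = hc/φ = 403.9 nm.
Since 126.0 nm < 403.9 nm, the light has sufficient energy.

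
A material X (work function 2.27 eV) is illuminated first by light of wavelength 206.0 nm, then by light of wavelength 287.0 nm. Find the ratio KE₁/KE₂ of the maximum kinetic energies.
1.8286

Using Einstein's equation: KE_max = hc/λ - φ

For λ₁ = 206.0 nm:
E₁ = hc/λ₁ = 6.0187 eV
KE₁ = E₁ - φ = 6.0187 - 2.27 = 3.7487 eV

For λ₂ = 287.0 nm:
E₂ = hc/λ₂ = 4.3200 eV
KE₂ = E₂ - φ = 4.3200 - 2.27 = 2.0500 eV

Ratio: KE₁/KE₂ = 3.7487/2.0500 = 1.8286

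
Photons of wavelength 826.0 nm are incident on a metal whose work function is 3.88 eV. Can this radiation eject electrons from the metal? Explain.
No

For photoemission, the photon energy must exceed the work function.

Photon energy: E = hc/λ = 1.5010 eV
Work function: φ = 3.88 eV

Since E_photon (1.5010 eV) < φ (3.88 eV), photoemission will NOT occur.
The threshold wavelength is λ₀ = hc/φ = 319.5 nm.
Since 826.0 nm > 319.5 nm, the photons lack sufficient energy.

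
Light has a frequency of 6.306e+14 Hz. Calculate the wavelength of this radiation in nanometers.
475.41 nm

Using the wave equation: c = fλ

Solving for wavelength:
λ = c/f = (3×10⁸ m/s) / (6.306e+14 Hz)
λ = 475.41 nm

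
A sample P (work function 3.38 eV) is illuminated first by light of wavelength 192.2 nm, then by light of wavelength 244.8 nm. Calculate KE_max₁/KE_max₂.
1.8227

Using Einstein's equation: KE_max = hc/λ - φ

For λ₁ = 192.2 nm:
E₁ = hc/λ₁ = 6.4508 eV
KE₁ = E₁ - φ = 6.4508 - 3.38 = 3.0708 eV

For λ₂ = 244.8 nm:
E₂ = hc/λ₂ = 5.0647 eV
KE₂ = E₂ - φ = 5.0647 - 3.38 = 1.6847 eV

Ratio: KE₁/KE₂ = 3.0708/1.6847 = 1.8227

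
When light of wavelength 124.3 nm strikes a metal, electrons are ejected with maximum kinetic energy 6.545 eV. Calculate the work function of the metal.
3.43 eV

From Einstein's photoelectric equation: KE_max = hf - φ = hc/λ - φ

Rearranging for φ:
φ = hc/λ - KE_max

Calculate photon energy:
E_photon = hc/λ = 9.9746 eV

Therefore:
φ = 9.9746 - 6.545 = 3.43 eV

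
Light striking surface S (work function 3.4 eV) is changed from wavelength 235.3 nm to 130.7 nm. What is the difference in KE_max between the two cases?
4.2170 eV

Using Einstein's equation: KE_max = hc/λ - φ

For λ₁ = 235.3 nm:
KE₁ = hc/λ₁ - φ = 5.2692 - 3.4 = 1.8692 eV

For λ₂ = 130.7 nm:
KE₂ = hc/λ₂ - φ = 9.4862 - 3.4 = 6.0862 eV

Change in KE:
ΔKE = KE₂ - KE₁ = 6.0862 - 1.8692 = 4.2170 eV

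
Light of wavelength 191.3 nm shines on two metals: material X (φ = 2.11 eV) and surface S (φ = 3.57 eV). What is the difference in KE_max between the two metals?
1.4600 eV

Using KE_max = hc/λ - φ for each metal:

Photon energy: E = hc/λ = 6.4811 eV

For material X (φ₁ = 2.11 eV):
KE₁ = E - φ₁ = 6.4811 - 2.11 = 4.3711 eV

For surface S (φ₂ = 3.57 eV):
KE₂ = E - φ₂ = 6.4811 - 3.57 = 2.9111 eV

Difference:
ΔKE = KE₁ - KE₂ = 4.3711 - 2.9111 = 1.4600 eV

Note: The difference equals the difference in work functions: 3.57 - 2.11 = 1.46 eV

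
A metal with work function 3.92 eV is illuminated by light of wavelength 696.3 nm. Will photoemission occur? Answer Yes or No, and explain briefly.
No

For photoemission, the photon energy must exceed the work function.

Photon energy: E = hc/λ = 1.7806 eV
Work function: φ = 3.92 eV

Since E_photon (1.7806 eV) < φ (3.92 eV), photoemission will NOT occur.
The threshold wavelength is λ₀ = hc/φ = 316.3 nm.
Since 696.3 nm > 316.3 nm, the photons lack sufficient energy.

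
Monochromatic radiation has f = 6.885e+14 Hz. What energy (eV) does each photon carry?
2.8474 eV

Using E = hf:

E = hf = (6.626×10⁻³⁴ J·s)(6.885e+14 Hz)
E = 2.8474 eV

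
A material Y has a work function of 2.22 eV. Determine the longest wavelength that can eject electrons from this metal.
558.49 nm

The threshold wavelength is when the photon energy equals the work function:
hc/λ₀ = φ

Solving for λ₀:
λ₀ = hc/φ = (6.626×10⁻³⁴ J·s)(3×10⁸ m/s) / (2.22 eV × 1.602×10⁻¹⁹ J/eV)
λ₀ = 558.49 nm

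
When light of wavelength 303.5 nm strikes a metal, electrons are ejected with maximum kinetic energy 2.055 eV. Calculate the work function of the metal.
2.03 eV

From Einstein's photoelectric equation: KE_max = hf - φ = hc/λ - φ

Rearranging for φ:
φ = hc/λ - KE_max

Calculate photon energy:
E_photon = hc/λ = 4.0851 eV

Therefore:
φ = 4.0851 - 2.055 = 2.03 eV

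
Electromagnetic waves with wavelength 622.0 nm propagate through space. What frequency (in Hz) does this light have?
4.8198e+14 Hz

Using the wave equation: c = fλ

Solving for frequency:
f = c/λ = (3×10⁸ m/s) / (622.0×10⁻⁹ m)
f = 4.8198e+14 Hz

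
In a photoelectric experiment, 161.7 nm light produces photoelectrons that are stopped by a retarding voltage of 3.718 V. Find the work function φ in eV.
3.95 eV

The stopping potential gives the maximum kinetic energy: KE_max = eV_s = 3.718 eV

From Einstein's photoelectric equation: KE_max = hc/λ - φ
Rearranging: φ = hc/λ - KE_max

Calculate photon energy:
E_photon = hc/λ = (6.626×10⁻³⁴ J·s)(3×10⁸ m/s) / (161.7×10⁻⁹ m) = 7.6675 eV

Therefore:
φ = 7.6675 - 3.718 = 3.95 eV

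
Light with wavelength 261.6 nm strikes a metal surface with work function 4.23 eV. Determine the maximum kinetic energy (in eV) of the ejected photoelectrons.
0.5095 eV

Using Einstein's photoelectric equation: KE_max = hf - φ = hc/λ - φ

First, calculate the photon energy:
E_photon = hc/λ = (6.626×10⁻³⁴ J·s)(3×10⁸ m/s) / (261.6×10⁻⁹ m)
E_photon = 4.7395 eV

Then, the maximum kinetic energy:
KE_max = E_photon - φ = 4.7395 eV - 4.23 eV = 0.5095 eV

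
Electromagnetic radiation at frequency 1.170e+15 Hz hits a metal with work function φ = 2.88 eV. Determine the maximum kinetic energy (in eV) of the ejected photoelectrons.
1.9587 eV

Using Einstein's photoelectric equation: KE_max = hf - φ

First, calculate the photon energy:
E_photon = hf = (6.626×10⁻³⁴ J·s)(1.170e+15 Hz)
E_photon = 4.8387 eV

Then, the maximum kinetic energy:
KE_max = E_photon - φ = 4.8387 eV - 2.88 eV = 1.9587 eV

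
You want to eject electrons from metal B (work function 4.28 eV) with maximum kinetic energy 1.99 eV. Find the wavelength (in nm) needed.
197.74 nm

From Einstein's equation: KE_max = hc/λ - φ

Rearranging for λ:
hc/λ = KE_max + φ
λ = hc/(KE_max + φ)

Required photon energy:
E_photon = KE_max + φ = 1.99 + 4.28 = 6.27 eV

Required wavelength:
λ = hc/E_photon = (6.626×10⁻³⁴)(3×10⁸) / (6.27 × 1.602×10⁻¹⁹)
λ = 197.74 nm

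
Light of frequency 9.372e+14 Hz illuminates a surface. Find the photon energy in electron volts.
3.8759 eV

Using E = hf:

E = hf = (6.626×10⁻³⁴ J·s)(9.372e+14 Hz)
E = 3.8759 eV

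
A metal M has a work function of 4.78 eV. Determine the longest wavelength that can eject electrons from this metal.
259.38 nm

The threshold wavelength is when the photon energy equals the work function:
hc/λ₀ = φ

Solving for λ₀:
λ₀ = hc/φ = (6.626×10⁻³⁴ J·s)(3×10⁸ m/s) / (4.78 eV × 1.602×10⁻¹⁹ J/eV)
λ₀ = 259.38 nm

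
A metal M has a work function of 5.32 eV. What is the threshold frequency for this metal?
1.2864e+15 Hz

The threshold frequency is when the photon energy equals the work function:
hf₀ = φ

Solving for f₀:
f₀ = φ/h = (5.32 eV × 1.602×10⁻¹⁹ J/eV) / (6.626×10⁻³⁴ J·s)
f₀ = 1.2864e+15 Hz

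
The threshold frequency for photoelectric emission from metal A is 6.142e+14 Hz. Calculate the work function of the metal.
2.54 eV

At the threshold frequency, photon energy equals work function:
φ = hf₀

Calculating:
φ = (6.626×10⁻³⁴ J·s)(6.142e+14 Hz)
φ = 2.54 eV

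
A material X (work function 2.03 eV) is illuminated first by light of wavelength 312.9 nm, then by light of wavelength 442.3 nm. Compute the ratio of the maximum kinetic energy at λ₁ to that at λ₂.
2.4994

Using Einstein's equation: KE_max = hc/λ - φ

For λ₁ = 312.9 nm:
E₁ = hc/λ₁ = 3.9624 eV
KE₁ = E₁ - φ = 3.9624 - 2.03 = 1.9324 eV

For λ₂ = 442.3 nm:
E₂ = hc/λ₂ = 2.8032 eV
KE₂ = E₂ - φ = 2.8032 - 2.03 = 0.7732 eV

Ratio: KE₁/KE₂ = 1.9324/0.7732 = 2.4994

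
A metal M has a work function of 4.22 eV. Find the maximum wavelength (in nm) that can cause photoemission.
293.80 nm

The threshold wavelength is when the photon energy equals the work function:
hc/λ₀ = φ

Solving for λ₀:
λ₀ = hc/φ = (6.626×10⁻³⁴ J·s)(3×10⁸ m/s) / (4.22 eV × 1.602×10⁻¹⁹ J/eV)
λ₀ = 293.80 nm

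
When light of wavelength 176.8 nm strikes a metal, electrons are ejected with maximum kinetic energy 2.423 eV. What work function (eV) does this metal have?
4.59 eV

From Einstein's photoelectric equation: KE_max = hf - φ = hc/λ - φ

Rearranging for φ:
φ = hc/λ - KE_max

Calculate photon energy:
E_photon = hc/λ = 7.0127 eV

Therefore:
φ = 7.0127 - 2.423 = 4.59 eV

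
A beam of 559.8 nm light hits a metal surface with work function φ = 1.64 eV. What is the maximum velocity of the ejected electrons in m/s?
4.4966e+05 m/s

First, find the maximum kinetic energy:
E_photon = hc/λ = 2.2148 eV
KE_max = E_photon - φ = 2.2148 - 1.64 = 0.5748 eV

Convert to Joules: KE_max = 0.5748 × 1.602×10⁻¹⁹ J = 9.2092e-20 J

Then use KE = ½mv² to find velocity:
v = √(2·KE/m) = √(2 × 9.2092e-20 J / 9.109e-31 kg)
v = 4.4966e+05 m/s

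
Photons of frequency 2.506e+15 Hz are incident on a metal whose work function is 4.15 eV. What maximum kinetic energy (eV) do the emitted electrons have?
6.2140 eV

Using Einstein's photoelectric equation: KE_max = hf - φ

First, calculate the photon energy:
E_photon = hf = (6.626×10⁻³⁴ J·s)(2.506e+15 Hz)
E_photon = 10.3640 eV

Then, the maximum kinetic energy:
KE_max = E_photon - φ = 10.3640 eV - 4.15 eV = 6.2140 eV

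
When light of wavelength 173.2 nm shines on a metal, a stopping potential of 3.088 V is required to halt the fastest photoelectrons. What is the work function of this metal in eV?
4.07 eV

The stopping potential gives the maximum kinetic energy: KE_max = eV_s = 3.088 eV

From Einstein's photoelectric equation: KE_max = hc/λ - φ
Rearranging: φ = hc/λ - KE_max

Calculate photon energy:
E_photon = hc/λ = (6.626×10⁻³⁴ J·s)(3×10⁸ m/s) / (173.2×10⁻⁹ m) = 7.1584 eV

Therefore:
φ = 7.1584 - 3.088 = 4.07 eV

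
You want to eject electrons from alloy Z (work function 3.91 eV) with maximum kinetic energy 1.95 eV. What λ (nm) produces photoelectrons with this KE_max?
211.58 nm

From Einstein's equation: KE_max = hc/λ - φ

Rearranging for λ:
hc/λ = KE_max + φ
λ = hc/(KE_max + φ)

Required photon energy:
E_photon = KE_max + φ = 1.95 + 3.91 = 5.86 eV

Required wavelength:
λ = hc/E_photon = (6.626×10⁻³⁴)(3×10⁸) / (5.86 × 1.602×10⁻¹⁹)
λ = 211.58 nm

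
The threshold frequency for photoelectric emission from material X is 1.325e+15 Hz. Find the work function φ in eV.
5.48 eV

At the threshold frequency, photon energy equals work function:
φ = hf₀

Calculating:
φ = (6.626×10⁻³⁴ J·s)(1.325e+15 Hz)
φ = 5.48 eV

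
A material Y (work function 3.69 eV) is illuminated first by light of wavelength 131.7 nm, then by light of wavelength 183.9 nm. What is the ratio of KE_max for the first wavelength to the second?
1.8756

Using Einstein's equation: KE_max = hc/λ - φ

For λ₁ = 131.7 nm:
E₁ = hc/λ₁ = 9.4141 eV
KE₁ = E₁ - φ = 9.4141 - 3.69 = 5.7241 eV

For λ₂ = 183.9 nm:
E₂ = hc/λ₂ = 6.7419 eV
KE₂ = E₂ - φ = 6.7419 - 3.69 = 3.0519 eV

Ratio: KE₁/KE₂ = 5.7241/3.0519 = 1.8756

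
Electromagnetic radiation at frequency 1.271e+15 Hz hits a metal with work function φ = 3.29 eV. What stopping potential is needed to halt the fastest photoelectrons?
1.9664 V

The stopping potential V_s satisfies: eV_s = KE_max

First, find KE_max using Einstein's equation:
E_photon = hf = (6.626×10⁻³⁴ J·s)(1.271e+15 Hz) = 5.2564 eV
KE_max = E_photon - φ = 5.2564 - 3.29 = 1.9664 eV

Since eV_s = KE_max:
V_s = KE_max/e = 1.9664 V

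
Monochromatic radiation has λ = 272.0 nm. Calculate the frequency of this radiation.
1.1022e+15 Hz

Using the wave equation: c = fλ

Solving for frequency:
f = c/λ = (3×10⁸ m/s) / (272.0×10⁻⁹ m)
f = 1.1022e+15 Hz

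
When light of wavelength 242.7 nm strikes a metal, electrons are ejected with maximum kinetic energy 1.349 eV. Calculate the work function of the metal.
3.76 eV

From Einstein's photoelectric equation: KE_max = hf - φ = hc/λ - φ

Rearranging for φ:
φ = hc/λ - KE_max

Calculate photon energy:
E_photon = hc/λ = 5.1085 eV

Therefore:
φ = 5.1085 - 1.349 = 3.76 eV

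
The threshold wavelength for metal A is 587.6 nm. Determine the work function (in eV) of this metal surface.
2.11 eV

At the threshold wavelength, photon energy equals work function:
φ = hc/λ₀

Calculating:
φ = (6.626×10⁻³⁴ J·s)(3×10⁸ m/s) / (587.6×10⁻⁹ m)
φ = 2.11 eV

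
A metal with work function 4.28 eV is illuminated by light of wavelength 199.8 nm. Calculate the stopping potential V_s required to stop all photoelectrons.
1.9254 V

The stopping potential V_s satisfies: eV_s = KE_max

First, find KE_max using Einstein's equation:
E_photon = hc/λ = 6.2054 eV
KE_max = E_photon - φ = 6.2054 - 4.28 = 1.9254 eV

Since eV_s = KE_max:
V_s = KE_max/e = 1.9254 V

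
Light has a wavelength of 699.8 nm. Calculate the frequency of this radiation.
4.2840e+14 Hz

Using the wave equation: c = fλ

Solving for frequency:
f = c/λ = (3×10⁸ m/s) / (699.8×10⁻⁹ m)
f = 4.2840e+14 Hz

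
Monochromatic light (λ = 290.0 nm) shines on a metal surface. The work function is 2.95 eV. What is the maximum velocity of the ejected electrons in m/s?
6.8279e+05 m/s

First, find the maximum kinetic energy:
E_photon = hc/λ = 4.2753 eV
KE_max = E_photon - φ = 4.2753 - 2.95 = 1.3253 eV

Convert to Joules: KE_max = 1.3253 × 1.602×10⁻¹⁹ J = 2.1234e-19 J

Then use KE = ½mv² to find velocity:
v = √(2·KE/m) = √(2 × 2.1234e-19 J / 9.109e-31 kg)
v = 6.8279e+05 m/s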